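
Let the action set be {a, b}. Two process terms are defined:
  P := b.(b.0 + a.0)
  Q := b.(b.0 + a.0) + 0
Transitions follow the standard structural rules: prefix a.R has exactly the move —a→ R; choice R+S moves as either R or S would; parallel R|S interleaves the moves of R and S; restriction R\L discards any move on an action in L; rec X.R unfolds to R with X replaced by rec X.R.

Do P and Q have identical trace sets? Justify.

Reachable graph of P (3 states):
  m0 = b.(b.0 + a.0) :: =b=> m1
  m1 = b.0 + a.0 :: =a=> m2, =b=> m2
  m2 = 0 :: stopped
Reachable graph of Q (3 states):
  n0 = b.(b.0 + a.0) + 0 :: =b=> n1
  n1 = b.0 + a.0 :: =a=> n2, =b=> n2
  n2 = 0 :: stopped
Partition-refinement fixed point:
  B0 = {m0, n0}
  B1 = {m1, n1}
  B2 = {m2, n2}
m0 ∈ B0, n0 ∈ B0 → same block
Bisimilar ⇒ trace-equivalent.

YES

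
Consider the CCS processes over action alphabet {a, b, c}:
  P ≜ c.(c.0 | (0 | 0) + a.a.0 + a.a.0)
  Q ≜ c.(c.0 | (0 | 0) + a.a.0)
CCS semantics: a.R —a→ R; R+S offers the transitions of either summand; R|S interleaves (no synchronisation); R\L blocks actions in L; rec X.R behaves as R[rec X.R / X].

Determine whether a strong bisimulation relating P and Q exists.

LTS(P): 5 reachable states
  u0 = c.(c.0 | (0 | 0) + a.a.0 + a.a.0) → ··c··> u1
  u1 = c.0 | (0 | 0) + a.a.0 + a.a.0 → ··a··> u2, ··c··> u3
  u2 = a.0 → ··a··> u4
  u3 = 0 | (0 | 0) → deadlocked
  u4 = 0 → deadlocked
LTS(Q): 5 reachable states
  v0 = c.(c.0 | (0 | 0) + a.a.0) → ··c··> v1
  v1 = c.0 | (0 | 0) + a.a.0 → ··a··> v2, ··c··> v3
  v2 = a.0 → ··a··> v4
  v3 = 0 | (0 | 0) → deadlocked
  v4 = 0 → deadlocked
Coarsest stable partition (strong bisimilarity classes):
  B0 = {u0, v0}
  B1 = {u1, v1}
  B2 = {u3, u4, v3, v4}
  B3 = {u2, v2}
u0 ∈ B0, v0 ∈ B0 → same block

P ~ Q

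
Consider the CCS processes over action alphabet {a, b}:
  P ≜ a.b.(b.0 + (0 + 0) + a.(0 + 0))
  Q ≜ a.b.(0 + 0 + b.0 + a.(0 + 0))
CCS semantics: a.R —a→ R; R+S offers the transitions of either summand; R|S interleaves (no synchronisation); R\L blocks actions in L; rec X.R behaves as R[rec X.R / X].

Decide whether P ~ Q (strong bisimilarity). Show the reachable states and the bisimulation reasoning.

YES

Reachable graph of P (5 states):
  u0 = a.b.(b.0 + (0 + 0) + a.(0 + 0)) :: =a=> u1
  u1 = b.(b.0 + (0 + 0) + a.(0 + 0)) :: =b=> u2
  u2 = b.0 + (0 + 0) + a.(0 + 0) :: =a=> u3, =b=> u4
  u3 = 0 + 0 :: stopped
  u4 = 0 :: stopped
Reachable graph of Q (5 states):
  v0 = a.b.(0 + 0 + b.0 + a.(0 + 0)) :: =a=> v1
  v1 = b.(0 + 0 + b.0 + a.(0 + 0)) :: =b=> v2
  v2 = 0 + 0 + b.0 + a.(0 + 0) :: =a=> v3, =b=> v4
  v3 = 0 + 0 :: stopped
  v4 = 0 :: stopped
Partition-refinement fixed point:
  B0 = {u0, v0}
  B1 = {u1, v1}
  B2 = {u2, v2}
  B3 = {u3, u4, v3, v4}
u0 ∈ B0, v0 ∈ B0 → same block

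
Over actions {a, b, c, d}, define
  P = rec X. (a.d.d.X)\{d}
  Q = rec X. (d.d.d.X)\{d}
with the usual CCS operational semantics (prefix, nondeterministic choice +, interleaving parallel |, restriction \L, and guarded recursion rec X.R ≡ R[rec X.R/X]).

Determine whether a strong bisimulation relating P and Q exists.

Reachable graph of P (2 states):
  u0 = rec X. (a.d.d.X)\{d} has moves --a--▸ u1
  u1 = (d.d.(rec X. (a.d.d.X)\{d}))\{d} has moves ∅
Reachable graph of Q (1 states):
  v0 = rec X. (d.d.d.X)\{d} has moves ∅
Partition-refinement fixed point:
  B0 = {u0}
  B1 = {u1, v0}
u0 ∈ B0, v0 ∈ B1 → different blocks

NO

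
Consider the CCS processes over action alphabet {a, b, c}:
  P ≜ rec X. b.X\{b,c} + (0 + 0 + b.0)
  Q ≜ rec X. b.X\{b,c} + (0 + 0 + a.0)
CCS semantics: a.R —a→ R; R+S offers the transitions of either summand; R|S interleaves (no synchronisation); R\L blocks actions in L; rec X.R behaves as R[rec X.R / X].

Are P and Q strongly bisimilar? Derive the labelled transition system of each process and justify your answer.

LTS(P): 3 reachable states
  m0 = rec X. b.X\{b,c} + (0 + 0 + b.0) → --b--▸ m1, --b--▸ m2
  m1 = (rec X. b.X\{b,c} + (0 + 0 + b.0))\{b,c} → ·
  m2 = 0 → ·
LTS(Q): 4 reachable states
  n0 = rec X. b.X\{b,c} + (0 + 0 + a.0) → --a--▸ n1, --b--▸ n2
  n1 = 0 → ·
  n2 = (rec X. b.X\{b,c} + (0 + 0 + a.0))\{b,c} → --a--▸ n3
  n3 = 0\{b,c} → ·
Bisimilarity quotient blocks:
  B0 = {m0}
  B1 = {m1, m2, n1, n3}
  B2 = {n0}
  B3 = {n2}
m0 ∈ B0, n0 ∈ B2 → different blocks

NO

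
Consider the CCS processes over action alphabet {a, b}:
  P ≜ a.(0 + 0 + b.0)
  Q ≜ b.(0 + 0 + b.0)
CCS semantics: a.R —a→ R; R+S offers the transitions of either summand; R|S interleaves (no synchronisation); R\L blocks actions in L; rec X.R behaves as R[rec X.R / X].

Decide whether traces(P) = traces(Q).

LTS(P): 3 reachable states
  m0 = a.(0 + 0 + b.0) → ··a··> m1
  m1 = 0 + 0 + b.0 → ··b··> m2
  m2 = 0 → (no moves)
LTS(Q): 3 reachable states
  n0 = b.(0 + 0 + b.0) → ··b··> n1
  n1 = 0 + 0 + b.0 → ··b··> n2
  n2 = 0 → (no moves)
Executing a from P (initial set {m0}):
  [1] a ⇒ {m1}
  — P admits the full trace.
Executing a from Q (initial set {n0}):
  [1] a ⇒ no successor for Q

trace-distinct — witness ⟨a⟩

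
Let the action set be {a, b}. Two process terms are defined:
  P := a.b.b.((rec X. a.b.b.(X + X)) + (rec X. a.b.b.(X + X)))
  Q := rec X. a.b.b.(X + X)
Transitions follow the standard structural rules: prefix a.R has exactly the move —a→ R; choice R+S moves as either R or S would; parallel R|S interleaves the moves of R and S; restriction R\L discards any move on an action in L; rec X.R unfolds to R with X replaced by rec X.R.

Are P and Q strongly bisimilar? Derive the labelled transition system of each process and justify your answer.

bisimilar

P's transition system — 4 states:
  m0 = a.b.b.((rec X. a.b.b.(X + X)) + (rec X. a.b.b.(X + X))) ⊢ =a=> m1
  m1 = b.b.((rec X. a.b.b.(X + X)) + (rec X. a.b.b.(X + X))) ⊢ =b=> m2
  m2 = b.((rec X. a.b.b.(X + X)) + (rec X. a.b.b.(X + X))) ⊢ =b=> m3
  m3 = (rec X. a.b.b.(X + X)) + (rec X. a.b.b.(X + X)) ⊢ =a=> m1
Q's transition system — 4 states:
  n0 = rec X. a.b.b.(X + X) ⊢ =a=> n1
  n1 = b.b.((rec X. a.b.b.(X + X)) + (rec X. a.b.b.(X + X))) ⊢ =b=> n2
  n2 = b.((rec X. a.b.b.(X + X)) + (rec X. a.b.b.(X + X))) ⊢ =b=> n3
  n3 = (rec X. a.b.b.(X + X)) + (rec X. a.b.b.(X + X)) ⊢ =a=> n1
Bisimilarity quotient blocks:
  B0 = {m0, m3, n0, n3}
  B1 = {m1, n1}
  B2 = {m2, n2}
m0 ∈ B0, n0 ∈ B0 → same block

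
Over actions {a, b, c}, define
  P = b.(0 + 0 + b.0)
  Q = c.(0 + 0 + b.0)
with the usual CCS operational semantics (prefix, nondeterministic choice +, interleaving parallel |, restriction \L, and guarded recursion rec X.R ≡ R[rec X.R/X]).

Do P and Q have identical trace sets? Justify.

P's transition system — 3 states:
  u0 = b.(0 + 0 + b.0) ⊢ =b=> u1
  u1 = 0 + 0 + b.0 ⊢ =b=> u2
  u2 = 0 ⊢ (no moves)
Q's transition system — 3 states:
  v0 = c.(0 + 0 + b.0) ⊢ =c=> v1
  v1 = 0 + 0 + b.0 ⊢ =b=> v2
  v2 = 0 ⊢ (no moves)
Trace ⟨b⟩ through P, begin at {u0}:
  [1] b ⇒ {u1}
  P completes σ.
Trace ⟨b⟩ through Q, begin at {v0}:
  [1] b ⇒ ∅  — Q cannot continue

trace-distinct — witness ⟨b⟩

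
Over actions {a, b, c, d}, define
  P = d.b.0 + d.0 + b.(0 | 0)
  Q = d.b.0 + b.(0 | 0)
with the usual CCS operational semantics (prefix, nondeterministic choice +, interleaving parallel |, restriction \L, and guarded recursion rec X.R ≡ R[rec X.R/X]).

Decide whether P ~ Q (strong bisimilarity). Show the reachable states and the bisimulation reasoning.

not bisimilar

LTS(P): 4 reachable states
  p0 = d.b.0 + d.0 + b.(0 | 0) → --b--▸ p1, --d--▸ p2, --d--▸ p3
  p1 = 0 | 0 → ∅
  p2 = 0 → ∅
  p3 = b.0 → --b--▸ p2
LTS(Q): 4 reachable states
  q0 = d.b.0 + b.(0 | 0) → --b--▸ q1, --d--▸ q2
  q1 = 0 | 0 → ∅
  q2 = b.0 → --b--▸ q3
  q3 = 0 → ∅
Coarsest stable partition (strong bisimilarity classes):
  B0 = {p0}
  B1 = {p1, p2, q1, q3}
  B2 = {p3, q2}
  B3 = {q0}
p0 ∈ B0, q0 ∈ B3 → different blocks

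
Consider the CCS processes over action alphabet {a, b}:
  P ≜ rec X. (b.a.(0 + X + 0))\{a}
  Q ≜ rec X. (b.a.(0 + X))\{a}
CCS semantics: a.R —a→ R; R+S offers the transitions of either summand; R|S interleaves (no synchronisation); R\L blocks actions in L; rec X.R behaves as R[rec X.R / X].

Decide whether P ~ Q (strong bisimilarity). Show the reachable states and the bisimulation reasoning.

LTS(P): 2 reachable states
  p0 = rec X. (b.a.(0 + X + 0))\{a} ⊢ ··b··> p1
  p1 = (a.(0 + (rec X. (b.a.(0 + X + 0))\{a}) + 0))\{a} ⊢ ∅
LTS(Q): 2 reachable states
  q0 = rec X. (b.a.(0 + X))\{a} ⊢ ··b··> q1
  q1 = (a.(0 + (rec X. (b.a.(0 + X))\{a})))\{a} ⊢ ∅
Partition-refinement fixed point:
  B0 = {p0, q0}
  B1 = {p1, q1}
p0 ∈ B0, q0 ∈ B0 → same block

P ~ Q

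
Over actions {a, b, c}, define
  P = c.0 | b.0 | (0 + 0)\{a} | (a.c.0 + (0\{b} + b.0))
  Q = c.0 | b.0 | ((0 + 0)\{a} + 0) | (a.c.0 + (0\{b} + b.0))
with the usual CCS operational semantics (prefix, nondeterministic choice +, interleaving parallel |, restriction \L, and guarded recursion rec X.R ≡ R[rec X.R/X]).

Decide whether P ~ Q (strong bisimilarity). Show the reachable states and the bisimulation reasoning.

P's transition system — 12 states:
  p0 = c.0 | b.0 | (0 + 0)\{a} | (a.c.0 + (0\{b} + b.0)) ⊢ -a-> p1, -b-> p2, -b-> p3, -c-> p4
  p1 = c.0 | b.0 | (0 + 0)\{a} | c.0 ⊢ -b-> p5, -c-> p3, -c-> p6
  p2 = c.0 | 0 | (0 + 0)\{a} | (a.c.0 + (0\{b} + b.0)) ⊢ -a-> p5, -b-> p7, -c-> p8
  p3 = c.0 | b.0 | (0 + 0)\{a} | 0 ⊢ -b-> p7, -c-> p9
  p4 = 0 | b.0 | (0 + 0)\{a} | (a.c.0 + (0\{b} + b.0)) ⊢ -a-> p6, -b-> p8, -b-> p9
  p5 = c.0 | 0 | (0 + 0)\{a} | c.0 ⊢ -c-> p10, -c-> p7
  p6 = 0 | b.0 | (0 + 0)\{a} | c.0 ⊢ -b-> p10, -c-> p9
  p7 = c.0 | 0 | (0 + 0)\{a} | 0 ⊢ -c-> p11
  p8 = 0 | 0 | (0 + 0)\{a} | (a.c.0 + (0\{b} + b.0)) ⊢ -a-> p10, -b-> p11
  p9 = 0 | b.0 | (0 + 0)\{a} | 0 ⊢ -b-> p11
  p10 = 0 | 0 | (0 + 0)\{a} | c.0 ⊢ -c-> p11
  p11 = 0 | 0 | (0 + 0)\{a} | 0 ⊢ ·
Q's transition system — 12 states:
  q0 = c.0 | b.0 | ((0 + 0)\{a} + 0) | (a.c.0 + (0\{b} + b.0)) ⊢ -a-> q1, -b-> q2, -b-> q3, -c-> q4
  q1 = c.0 | b.0 | ((0 + 0)\{a} + 0) | c.0 ⊢ -b-> q5, -c-> q3, -c-> q6
  q2 = c.0 | 0 | ((0 + 0)\{a} + 0) | (a.c.0 + (0\{b} + b.0)) ⊢ -a-> q5, -b-> q7, -c-> q8
  q3 = c.0 | b.0 | ((0 + 0)\{a} + 0) | 0 ⊢ -b-> q7, -c-> q9
  q4 = 0 | b.0 | ((0 + 0)\{a} + 0) | (a.c.0 + (0\{b} + b.0)) ⊢ -a-> q6, -b-> q8, -b-> q9
  q5 = c.0 | 0 | ((0 + 0)\{a} + 0) | c.0 ⊢ -c-> q10, -c-> q7
  q6 = 0 | b.0 | ((0 + 0)\{a} + 0) | c.0 ⊢ -b-> q10, -c-> q9
  q7 = c.0 | 0 | ((0 + 0)\{a} + 0) | 0 ⊢ -c-> q11
  q8 = 0 | 0 | ((0 + 0)\{a} + 0) | (a.c.0 + (0\{b} + b.0)) ⊢ -a-> q10, -b-> q11
  q9 = 0 | b.0 | ((0 + 0)\{a} + 0) | 0 ⊢ -b-> q11
  q10 = 0 | 0 | ((0 + 0)\{a} + 0) | c.0 ⊢ -c-> q11
  q11 = 0 | 0 | ((0 + 0)\{a} + 0) | 0 ⊢ ·
Coarsest stable partition (strong bisimilarity classes):
  B0 = {p0, q0}
  B1 = {p4, q4}
  B2 = {p8, q8}
  B3 = {p11, q11}
  B4 = {p10, p7, q10, q7}
  B5 = {p9, q9}
  B6 = {p3, p6, q3, q6}
  B7 = {p1, q1}
  B8 = {p5, q5}
  B9 = {p2, q2}
p0 ∈ B0, q0 ∈ B0 → same block

P ~ Q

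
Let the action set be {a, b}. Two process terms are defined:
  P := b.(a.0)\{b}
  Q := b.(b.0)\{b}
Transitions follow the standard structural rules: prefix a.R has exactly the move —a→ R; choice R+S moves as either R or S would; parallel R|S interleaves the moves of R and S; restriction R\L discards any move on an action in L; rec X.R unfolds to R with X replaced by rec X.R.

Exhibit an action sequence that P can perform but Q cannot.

LTS(P): 3 reachable states
  u0 = b.(a.0)\{b} | -b-> u1
  u1 = (a.0)\{b} | -a-> u2
  u2 = 0\{b} | ·
LTS(Q): 2 reachable states
  v0 = b.(b.0)\{b} | -b-> v1
  v1 = (b.0)\{b} | ·
Run σ = ⟨ba⟩ on P: start {u0}
  [1] b ⇒ {u1}
  [2] a ⇒ {u2}
  P completes σ.
Run σ = ⟨ba⟩ on Q: start {v0}
  [1] b ⇒ {v1}
  [2] a ⇒ ∅ (Q stuck)

ba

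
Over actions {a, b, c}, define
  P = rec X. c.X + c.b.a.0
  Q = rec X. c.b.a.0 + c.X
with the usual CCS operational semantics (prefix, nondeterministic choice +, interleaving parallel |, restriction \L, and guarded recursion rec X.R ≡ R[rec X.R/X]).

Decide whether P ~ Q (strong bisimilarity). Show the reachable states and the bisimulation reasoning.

P's transition system — 4 states:
  s0 = rec X. c.X + c.b.a.0 → --c--▸ s0, --c--▸ s1
  s1 = b.a.0 → --b--▸ s2
  s2 = a.0 → --a--▸ s3
  s3 = 0 → deadlocked
Q's transition system — 4 states:
  t0 = rec X. c.b.a.0 + c.X → --c--▸ t0, --c--▸ t1
  t1 = b.a.0 → --b--▸ t2
  t2 = a.0 → --a--▸ t3
  t3 = 0 → deadlocked
Partition-refinement fixed point:
  B0 = {s0, t0}
  B1 = {s1, t1}
  B2 = {s2, t2}
  B3 = {s3, t3}
s0 ∈ B0, t0 ∈ B0 → same block

bisimilar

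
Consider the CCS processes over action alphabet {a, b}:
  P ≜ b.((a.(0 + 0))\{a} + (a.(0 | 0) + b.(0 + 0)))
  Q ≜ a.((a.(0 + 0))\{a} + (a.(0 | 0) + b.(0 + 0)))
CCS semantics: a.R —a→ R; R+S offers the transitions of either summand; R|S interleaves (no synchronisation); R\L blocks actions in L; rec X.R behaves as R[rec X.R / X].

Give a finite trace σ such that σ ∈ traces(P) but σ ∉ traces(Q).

b

LTS(P): 4 reachable states
  s0 = b.((a.(0 + 0))\{a} + (a.(0 | 0) + b.(0 + 0))) has moves =b=> s1
  s1 = (a.(0 + 0))\{a} + (a.(0 | 0) + b.(0 + 0)) has moves =a=> s2, =b=> s3
  s2 = 0 | 0 has moves (no moves)
  s3 = 0 + 0 has moves (no moves)
LTS(Q): 4 reachable states
  t0 = a.((a.(0 + 0))\{a} + (a.(0 | 0) + b.(0 + 0))) has moves =a=> t1
  t1 = (a.(0 + 0))\{a} + (a.(0 | 0) + b.(0 + 0)) has moves =a=> t2, =b=> t3
  t2 = 0 | 0 has moves (no moves)
  t3 = 0 + 0 has moves (no moves)
Executing b from P (initial set {s0}):
  after b @ step 1: {s1}
  ✓ P
Executing b from Q (initial set {t0}):
  after b @ step 1: ∅ (Q stuck)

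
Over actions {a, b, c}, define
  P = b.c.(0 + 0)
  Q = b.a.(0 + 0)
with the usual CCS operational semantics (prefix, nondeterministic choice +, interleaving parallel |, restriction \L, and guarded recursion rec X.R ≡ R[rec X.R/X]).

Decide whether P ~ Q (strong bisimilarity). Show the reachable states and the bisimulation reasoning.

Reachable graph of P (3 states):
  p0 = b.c.(0 + 0) has moves =b=> p1
  p1 = c.(0 + 0) has moves =c=> p2
  p2 = 0 + 0 has moves ·
Reachable graph of Q (3 states):
  q0 = b.a.(0 + 0) has moves =b=> q1
  q1 = a.(0 + 0) has moves =a=> q2
  q2 = 0 + 0 has moves ·
Coarsest stable partition (strong bisimilarity classes):
  B0 = {p0}
  B1 = {p1}
  B2 = {p2, q2}
  B3 = {q0}
  B4 = {q1}
p0 ∈ B0, q0 ∈ B3 → different blocks

NO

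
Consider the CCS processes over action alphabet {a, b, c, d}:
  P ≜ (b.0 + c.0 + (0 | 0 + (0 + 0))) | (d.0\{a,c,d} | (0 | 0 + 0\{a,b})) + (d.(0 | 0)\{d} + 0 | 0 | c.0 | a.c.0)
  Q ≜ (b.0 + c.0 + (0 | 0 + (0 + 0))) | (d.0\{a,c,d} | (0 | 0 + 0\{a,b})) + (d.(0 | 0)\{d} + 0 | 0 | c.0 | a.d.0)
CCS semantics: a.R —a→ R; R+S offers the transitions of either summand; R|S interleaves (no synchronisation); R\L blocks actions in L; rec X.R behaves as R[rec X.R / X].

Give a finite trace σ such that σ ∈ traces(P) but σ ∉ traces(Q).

acc

Reachable graph of P (10 states):
  u0 = (b.0 + c.0 + (0 | 0 + (0 + 0))) | (d.0\{a,c,d} | (0 | 0 + 0\{a,b})) + (d.(0 | 0)\{d} + 0 | 0 | c.0 | a.c.0) has moves =a=> u1, =b=> u2, =c=> u2, =c=> u3, =d=> u4, =d=> u5
  u1 = 0 | 0 | c.0 | c.0 has moves =c=> u6, =c=> u7
  u2 = 0 | (d.0\{a,c,d} | (0 | 0 + 0\{a,b})) has moves =d=> u8
  u3 = 0 | 0 | 0 | a.c.0 has moves =a=> u6
  u4 = (0 | 0)\{d} has moves (no moves)
  u5 = (b.0 + c.0 + (0 | 0 + (0 + 0))) | (0\{a,c,d} | (0 | 0 + 0\{a,b})) has moves =b=> u8, =c=> u8
  u6 = 0 | 0 | 0 | c.0 has moves =c=> u9
  u7 = 0 | 0 | c.0 | 0 has moves =c=> u9
  u8 = 0 | (0\{a,c,d} | (0 | 0 + 0\{a,b})) has moves (no moves)
  u9 = 0 | 0 | 0 | 0 has moves (no moves)
Reachable graph of Q (10 states):
  v0 = (b.0 + c.0 + (0 | 0 + (0 + 0))) | (d.0\{a,c,d} | (0 | 0 + 0\{a,b})) + (d.(0 | 0)\{d} + 0 | 0 | c.0 | a.d.0) has moves =a=> v1, =b=> v2, =c=> v2, =c=> v3, =d=> v4, =d=> v5
  v1 = 0 | 0 | c.0 | d.0 has moves =c=> v6, =d=> v7
  v2 = 0 | (d.0\{a,c,d} | (0 | 0 + 0\{a,b})) has moves =d=> v8
  v3 = 0 | 0 | 0 | a.d.0 has moves =a=> v6
  v4 = (0 | 0)\{d} has moves (no moves)
  v5 = (b.0 + c.0 + (0 | 0 + (0 + 0))) | (0\{a,c,d} | (0 | 0 + 0\{a,b})) has moves =b=> v8, =c=> v8
  v6 = 0 | 0 | 0 | d.0 has moves =d=> v9
  v7 = 0 | 0 | c.0 | 0 has moves =c=> v9
  v8 = 0 | (0\{a,c,d} | (0 | 0 + 0\{a,b})) has moves (no moves)
  v9 = 0 | 0 | 0 | 0 has moves (no moves)
Run σ = ⟨acc⟩ on P: start {u0}
  [1] a ⇒ {u1}
  [2] c ⇒ {u6, u7}
  [3] c ⇒ {u9}
  P completes σ.
Run σ = ⟨acc⟩ on Q: start {v0}
  [1] a ⇒ {v1}
  [2] c ⇒ {v6}
  [3] c ⇒ no successor for Q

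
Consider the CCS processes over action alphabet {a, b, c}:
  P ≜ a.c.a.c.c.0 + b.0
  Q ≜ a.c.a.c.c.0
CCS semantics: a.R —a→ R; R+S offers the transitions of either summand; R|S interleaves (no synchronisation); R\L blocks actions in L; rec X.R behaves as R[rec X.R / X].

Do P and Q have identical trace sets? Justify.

traces(P) ≠ traces(Q) — witness ⟨b⟩

LTS(P): 6 reachable states
  m0 = a.c.a.c.c.0 + b.0 ⊢ -a-> m1, -b-> m2
  m1 = c.a.c.c.0 ⊢ -c-> m3
  m2 = 0 ⊢ stopped
  m3 = a.c.c.0 ⊢ -a-> m4
  m4 = c.c.0 ⊢ -c-> m5
  m5 = c.0 ⊢ -c-> m2
LTS(Q): 6 reachable states
  n0 = a.c.a.c.c.0 ⊢ -a-> n1
  n1 = c.a.c.c.0 ⊢ -c-> n2
  n2 = a.c.c.0 ⊢ -a-> n3
  n3 = c.c.0 ⊢ -c-> n4
  n4 = c.0 ⊢ -c-> n5
  n5 = 0 ⊢ stopped
Trace ⟨b⟩ through P, begin at {m0}:
  step 1 (b): {m2}
  — P admits the full trace.
Trace ⟨b⟩ through Q, begin at {n0}:
  step 1 (b): no successor for Q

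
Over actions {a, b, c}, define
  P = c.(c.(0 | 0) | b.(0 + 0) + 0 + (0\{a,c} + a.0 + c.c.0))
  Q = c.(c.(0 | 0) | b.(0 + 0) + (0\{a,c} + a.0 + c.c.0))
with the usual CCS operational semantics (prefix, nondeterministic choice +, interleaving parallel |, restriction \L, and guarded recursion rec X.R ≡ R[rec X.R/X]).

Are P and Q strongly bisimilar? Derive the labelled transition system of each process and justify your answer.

P ~ Q

Reachable graph of P (7 states):
  s0 = c.(c.(0 | 0) | b.(0 + 0) + 0 + (0\{a,c} + a.0 + c.c.0)) ⊢ ··c··> s1
  s1 = c.(0 | 0) | b.(0 + 0) + 0 + (0\{a,c} + a.0 + c.c.0) ⊢ ··a··> s2, ··b··> s3, ··c··> s4, ··c··> s5
  s2 = 0 ⊢ stopped
  s3 = c.(0 | 0) | (0 + 0) ⊢ ··c··> s6
  s4 = 0 | 0 | b.(0 + 0) ⊢ ··b··> s6
  s5 = c.0 ⊢ ··c··> s2
  s6 = 0 | 0 | (0 + 0) ⊢ stopped
Reachable graph of Q (7 states):
  t0 = c.(c.(0 | 0) | b.(0 + 0) + (0\{a,c} + a.0 + c.c.0)) ⊢ ··c··> t1
  t1 = c.(0 | 0) | b.(0 + 0) + (0\{a,c} + a.0 + c.c.0) ⊢ ··a··> t2, ··b··> t3, ··c··> t4, ··c··> t5
  t2 = 0 ⊢ stopped
  t3 = c.(0 | 0) | (0 + 0) ⊢ ··c··> t6
  t4 = 0 | 0 | b.(0 + 0) ⊢ ··b··> t6
  t5 = c.0 ⊢ ··c··> t2
  t6 = 0 | 0 | (0 + 0) ⊢ stopped
Bisimilarity quotient blocks:
  B0 = {s0, t0}
  B1 = {s1, t1}
  B2 = {s3, s5, t3, t5}
  B3 = {s2, s6, t2, t6}
  B4 = {s4, t4}
s0 ∈ B0, t0 ∈ B0 → same block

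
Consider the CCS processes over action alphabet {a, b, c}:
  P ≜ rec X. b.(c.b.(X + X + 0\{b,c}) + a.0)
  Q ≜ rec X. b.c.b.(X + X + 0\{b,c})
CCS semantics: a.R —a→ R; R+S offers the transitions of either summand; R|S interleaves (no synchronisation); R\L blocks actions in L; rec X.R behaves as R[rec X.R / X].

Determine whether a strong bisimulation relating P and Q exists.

P ≁ Q

LTS(P): 5 reachable states
  s0 = rec X. b.(c.b.(X + X + 0\{b,c}) + a.0) ⊢ —b→ s1
  s1 = c.b.((rec X. b.(c.b.(X + X + 0\{b,c}) + a.0)) + (rec X. b.(c.b.(X + X + 0\{b,c}) + a.0)) + 0\{b,c}) + a.0 ⊢ —a→ s2, —c→ s3
  s2 = 0 ⊢ ∅
  s3 = b.((rec X. b.(c.b.(X + X + 0\{b,c}) + a.0)) + (rec X. b.(c.b.(X + X + 0\{b,c}) + a.0)) + 0\{b,c}) ⊢ —b→ s4
  s4 = (rec X. b.(c.b.(X + X + 0\{b,c}) + a.0)) + (rec X. b.(c.b.(X + X + 0\{b,c}) + a.0)) + 0\{b,c} ⊢ —b→ s1
LTS(Q): 4 reachable states
  t0 = rec X. b.c.b.(X + X + 0\{b,c}) ⊢ —b→ t1
  t1 = c.b.((rec X. b.c.b.(X + X + 0\{b,c})) + (rec X. b.c.b.(X + X + 0\{b,c})) + 0\{b,c}) ⊢ —c→ t2
  t2 = b.((rec X. b.c.b.(X + X + 0\{b,c})) + (rec X. b.c.b.(X + X + 0\{b,c})) + 0\{b,c}) ⊢ —b→ t3
  t3 = (rec X. b.c.b.(X + X + 0\{b,c})) + (rec X. b.c.b.(X + X + 0\{b,c})) + 0\{b,c} ⊢ —b→ t1
Coarsest stable partition (strong bisimilarity classes):
  B0 = {s0, s4}
  B1 = {s1}
  B2 = {s2}
  B3 = {s3}
  B4 = {t0, t3}
  B5 = {t1}
  B6 = {t2}
s0 ∈ B0, t0 ∈ B4 → different blocks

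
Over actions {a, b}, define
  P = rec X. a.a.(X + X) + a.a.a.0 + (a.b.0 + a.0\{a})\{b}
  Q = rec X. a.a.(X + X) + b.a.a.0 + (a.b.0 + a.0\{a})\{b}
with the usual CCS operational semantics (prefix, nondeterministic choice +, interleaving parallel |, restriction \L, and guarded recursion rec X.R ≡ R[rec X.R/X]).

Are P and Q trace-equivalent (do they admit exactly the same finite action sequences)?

P's transition system — 8 states:
  m0 = rec X. a.a.(X + X) + a.a.a.0 + (a.b.0 + a.0\{a})\{b} :: —a→ m1, —a→ m2, —a→ m3, —a→ m4
  m1 = (b.0)\{b} :: (no moves)
  m2 = 0\{a}\{b} :: (no moves)
  m3 = a.((rec X. a.a.(X + X) + a.a.a.0 + (a.b.0 + a.0\{a})\{b}) + (rec X. a.a.(X + X) + a.a.a.0 + (a.b.0 + a.0\{a})\{b})) :: —a→ m5
  m4 = a.a.0 :: —a→ m6
  m5 = (rec X. a.a.(X + X) + a.a.a.0 + (a.b.0 + a.0\{a})\{b}) + (rec X. a.a.(X + X) + a.a.a.0 + (a.b.0 + a.0\{a})\{b}) :: —a→ m1, —a→ m2, —a→ m3, —a→ m4
  m6 = a.0 :: —a→ m7
  m7 = 0 :: (no moves)
Q's transition system — 8 states:
  n0 = rec X. a.a.(X + X) + b.a.a.0 + (a.b.0 + a.0\{a})\{b} :: —a→ n1, —a→ n2, —a→ n3, —b→ n4
  n1 = (b.0)\{b} :: (no moves)
  n2 = 0\{a}\{b} :: (no moves)
  n3 = a.((rec X. a.a.(X + X) + b.a.a.0 + (a.b.0 + a.0\{a})\{b}) + (rec X. a.a.(X + X) + b.a.a.0 + (a.b.0 + a.0\{a})\{b})) :: —a→ n5
  n4 = a.a.0 :: —a→ n6
  n5 = (rec X. a.a.(X + X) + b.a.a.0 + (a.b.0 + a.0\{a})\{b}) + (rec X. a.a.(X + X) + b.a.a.0 + (a.b.0 + a.0\{a})\{b}) :: —a→ n1, —a→ n2, —a→ n3, —b→ n4
  n6 = a.0 :: —a→ n7
  n7 = 0 :: (no moves)
Trace ⟨b⟩ through Q, begin at {n0}:
  step 1 (b): {n4}
  ✓ Q
Trace ⟨b⟩ through P, begin at {m0}:
  step 1 (b): ∅  — P cannot continue

trace-distinct — witness ⟨b⟩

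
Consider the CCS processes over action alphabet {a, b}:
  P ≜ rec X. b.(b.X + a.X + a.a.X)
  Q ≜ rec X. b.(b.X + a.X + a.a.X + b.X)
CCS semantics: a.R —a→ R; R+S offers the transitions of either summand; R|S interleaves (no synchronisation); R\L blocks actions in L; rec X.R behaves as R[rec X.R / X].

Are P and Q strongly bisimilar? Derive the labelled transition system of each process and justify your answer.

P's transition system — 3 states:
  m0 = rec X. b.(b.X + a.X + a.a.X) | --b--▸ m1
  m1 = b.(rec X. b.(b.X + a.X + a.a.X)) + a.(rec X. b.(b.X + a.X + a.a.X)) + a.a.(rec X. b.(b.X + a.X + a.a.X)) | --a--▸ m0, --a--▸ m2, --b--▸ m0
  m2 = a.(rec X. b.(b.X + a.X + a.a.X)) | --a--▸ m0
Q's transition system — 3 states:
  n0 = rec X. b.(b.X + a.X + a.a.X + b.X) | --b--▸ n1
  n1 = b.(rec X. b.(b.X + a.X + a.a.X + b.X)) + a.(rec X. b.(b.X + a.X + a.a.X + b.X)) + a.a.(rec X. b.(b.X + a.X + a.a.X + b.X)) + b.(rec X. b.(b.X + a.X + a.a.X + b.X)) | --a--▸ n0, --a--▸ n2, --b--▸ n0
  n2 = a.(rec X. b.(b.X + a.X + a.a.X + b.X)) | --a--▸ n0
Partition-refinement fixed point:
  B0 = {m0, n0}
  B1 = {m1, n1}
  B2 = {m2, n2}
m0 ∈ B0, n0 ∈ B0 → same block

YES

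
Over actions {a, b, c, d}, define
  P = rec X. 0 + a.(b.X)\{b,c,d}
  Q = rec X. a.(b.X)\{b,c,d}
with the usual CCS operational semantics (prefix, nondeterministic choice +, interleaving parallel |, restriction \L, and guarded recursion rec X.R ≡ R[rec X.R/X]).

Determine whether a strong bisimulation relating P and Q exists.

P ~ Q

LTS(P): 2 reachable states
  p0 = rec X. 0 + a.(b.X)\{b,c,d} → -a-> p1
  p1 = (b.(rec X. 0 + a.(b.X)\{b,c,d}))\{b,c,d} → ∅
LTS(Q): 2 reachable states
  q0 = rec X. a.(b.X)\{b,c,d} → -a-> q1
  q1 = (b.(rec X. a.(b.X)\{b,c,d}))\{b,c,d} → ∅
Coarsest stable partition (strong bisimilarity classes):
  B0 = {p0, q0}
  B1 = {p1, q1}
p0 ∈ B0, q0 ∈ B0 → same block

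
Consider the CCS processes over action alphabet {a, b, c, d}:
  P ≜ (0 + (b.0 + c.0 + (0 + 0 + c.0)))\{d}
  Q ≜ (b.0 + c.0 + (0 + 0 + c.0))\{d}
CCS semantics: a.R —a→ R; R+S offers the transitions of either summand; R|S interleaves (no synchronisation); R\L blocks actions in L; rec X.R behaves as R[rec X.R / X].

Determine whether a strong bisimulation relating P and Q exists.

P ~ Q

Reachable graph of P (2 states):
  p0 = (0 + (b.0 + c.0 + (0 + 0 + c.0)))\{d} | ··b··> p1, ··c··> p1
  p1 = 0\{d} | stopped
Reachable graph of Q (2 states):
  q0 = (b.0 + c.0 + (0 + 0 + c.0))\{d} | ··b··> q1, ··c··> q1
  q1 = 0\{d} | stopped
Bisimilarity quotient blocks:
  B0 = {p0, q0}
  B1 = {p1, q1}
p0 ∈ B0, q0 ∈ B0 → same block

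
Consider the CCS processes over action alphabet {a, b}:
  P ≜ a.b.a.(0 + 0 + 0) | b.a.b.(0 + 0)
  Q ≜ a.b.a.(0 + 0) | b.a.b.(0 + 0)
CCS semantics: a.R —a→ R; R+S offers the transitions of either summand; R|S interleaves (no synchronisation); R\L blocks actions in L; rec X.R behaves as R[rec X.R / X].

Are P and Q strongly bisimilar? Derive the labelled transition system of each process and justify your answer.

P ~ Q

Reachable graph of P (16 states):
  m0 = a.b.a.(0 + 0 + 0) | b.a.b.(0 + 0) → --a--▸ m1, --b--▸ m2
  m1 = b.a.(0 + 0 + 0) | b.a.b.(0 + 0) → --b--▸ m3, --b--▸ m4
  m2 = a.b.a.(0 + 0 + 0) | a.b.(0 + 0) → --a--▸ m4, --a--▸ m5
  m3 = a.(0 + 0 + 0) | b.a.b.(0 + 0) → --a--▸ m6, --b--▸ m7
  m4 = b.a.(0 + 0 + 0) | a.b.(0 + 0) → --a--▸ m8, --b--▸ m7
  m5 = a.b.a.(0 + 0 + 0) | b.(0 + 0) → --a--▸ m8, --b--▸ m9
  m6 = (0 + 0 + 0) | b.a.b.(0 + 0) → --b--▸ m10
  m7 = a.(0 + 0 + 0) | a.b.(0 + 0) → --a--▸ m10, --a--▸ m11
  m8 = b.a.(0 + 0 + 0) | b.(0 + 0) → --b--▸ m11, --b--▸ m12
  m9 = a.b.a.(0 + 0 + 0) | (0 + 0) → --a--▸ m12
  m10 = (0 + 0 + 0) | a.b.(0 + 0) → --a--▸ m13
  m11 = a.(0 + 0 + 0) | b.(0 + 0) → --a--▸ m13, --b--▸ m14
  m12 = b.a.(0 + 0 + 0) | (0 + 0) → --b--▸ m14
  m13 = (0 + 0 + 0) | b.(0 + 0) → --b--▸ m15
  m14 = a.(0 + 0 + 0) | (0 + 0) → --a--▸ m15
  m15 = (0 + 0 + 0) | (0 + 0) → ·
Reachable graph of Q (16 states):
  n0 = a.b.a.(0 + 0) | b.a.b.(0 + 0) → --a--▸ n1, --b--▸ n2
  n1 = b.a.(0 + 0) | b.a.b.(0 + 0) → --b--▸ n3, --b--▸ n4
  n2 = a.b.a.(0 + 0) | a.b.(0 + 0) → --a--▸ n4, --a--▸ n5
  n3 = a.(0 + 0) | b.a.b.(0 + 0) → --a--▸ n6, --b--▸ n7
  n4 = b.a.(0 + 0) | a.b.(0 + 0) → --a--▸ n8, --b--▸ n7
  n5 = a.b.a.(0 + 0) | b.(0 + 0) → --a--▸ n8, --b--▸ n9
  n6 = (0 + 0) | b.a.b.(0 + 0) → --b--▸ n10
  n7 = a.(0 + 0) | a.b.(0 + 0) → --a--▸ n10, --a--▸ n11
  n8 = b.a.(0 + 0) | b.(0 + 0) → --b--▸ n11, --b--▸ n12
  n9 = a.b.a.(0 + 0) | (0 + 0) → --a--▸ n12
  n10 = (0 + 0) | a.b.(0 + 0) → --a--▸ n13
  n11 = a.(0 + 0) | b.(0 + 0) → --a--▸ n13, --b--▸ n14
  n12 = b.a.(0 + 0) | (0 + 0) → --b--▸ n14
  n13 = (0 + 0) | b.(0 + 0) → --b--▸ n15
  n14 = a.(0 + 0) | (0 + 0) → --a--▸ n15
  n15 = (0 + 0) | (0 + 0) → ·
Partition-refinement fixed point:
  B0 = {m0, n0}
  B1 = {m1, n1}
  B2 = {m4, n4}
  B3 = {m8, n8}
  B4 = {m12, n12}
  B5 = {m14, n14}
  B6 = {m15, n15}
  B7 = {m11, n11}
  B8 = {m13, n13}
  B9 = {m7, n7}
  B10 = {m10, n10}
  B11 = {m3, n3}
  B12 = {m6, n6}
  B13 = {m2, n2}
  B14 = {m5, n5}
  B15 = {m9, n9}
m0 ∈ B0, n0 ∈ B0 → same block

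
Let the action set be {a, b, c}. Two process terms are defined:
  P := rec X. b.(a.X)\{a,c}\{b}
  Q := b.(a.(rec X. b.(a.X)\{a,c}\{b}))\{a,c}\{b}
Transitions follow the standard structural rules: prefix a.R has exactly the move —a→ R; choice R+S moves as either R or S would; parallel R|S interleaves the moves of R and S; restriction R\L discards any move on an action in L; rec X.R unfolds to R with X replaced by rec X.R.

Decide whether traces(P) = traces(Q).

traces(P) = traces(Q)

Reachable graph of P (2 states):
  m0 = rec X. b.(a.X)\{a,c}\{b} :: =b=> m1
  m1 = (a.(rec X. b.(a.X)\{a,c}\{b}))\{a,c}\{b} :: ∅
Reachable graph of Q (2 states):
  n0 = b.(a.(rec X. b.(a.X)\{a,c}\{b}))\{a,c}\{b} :: =b=> n1
  n1 = (a.(rec X. b.(a.X)\{a,c}\{b}))\{a,c}\{b} :: ∅
Coarsest stable partition (strong bisimilarity classes):
  B0 = {m0, n0}
  B1 = {m1, n1}
m0 ∈ B0, n0 ∈ B0 → same block
Bisimilar ⇒ trace-equivalent.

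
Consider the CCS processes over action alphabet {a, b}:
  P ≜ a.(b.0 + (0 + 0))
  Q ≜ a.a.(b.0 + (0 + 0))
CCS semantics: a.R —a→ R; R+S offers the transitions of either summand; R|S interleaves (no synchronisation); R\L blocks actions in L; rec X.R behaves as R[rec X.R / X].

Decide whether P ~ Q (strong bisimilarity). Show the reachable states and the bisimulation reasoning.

LTS(P): 3 reachable states
  p0 = a.(b.0 + (0 + 0)) ⊢ —a→ p1
  p1 = b.0 + (0 + 0) ⊢ —b→ p2
  p2 = 0 ⊢ (no moves)
LTS(Q): 4 reachable states
  q0 = a.a.(b.0 + (0 + 0)) ⊢ —a→ q1
  q1 = a.(b.0 + (0 + 0)) ⊢ —a→ q2
  q2 = b.0 + (0 + 0) ⊢ —b→ q3
  q3 = 0 ⊢ (no moves)
Bisimilarity quotient blocks:
  B0 = {p0, q1}
  B1 = {p1, q2}
  B2 = {p2, q3}
  B3 = {q0}
p0 ∈ B0, q0 ∈ B3 → different blocks

NO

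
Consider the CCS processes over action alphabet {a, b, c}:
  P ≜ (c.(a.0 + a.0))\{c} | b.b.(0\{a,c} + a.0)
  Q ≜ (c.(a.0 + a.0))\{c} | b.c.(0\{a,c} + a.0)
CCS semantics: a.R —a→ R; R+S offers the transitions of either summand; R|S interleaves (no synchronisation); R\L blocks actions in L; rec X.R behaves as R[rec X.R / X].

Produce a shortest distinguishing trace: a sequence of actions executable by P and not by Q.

LTS(P): 4 reachable states
  m0 = (c.(a.0 + a.0))\{c} | b.b.(0\{a,c} + a.0) | ··b··> m1
  m1 = (c.(a.0 + a.0))\{c} | b.(0\{a,c} + a.0) | ··b··> m2
  m2 = (c.(a.0 + a.0))\{c} | (0\{a,c} + a.0) | ··a··> m3
  m3 = (c.(a.0 + a.0))\{c} | 0 | deadlocked
LTS(Q): 4 reachable states
  n0 = (c.(a.0 + a.0))\{c} | b.c.(0\{a,c} + a.0) | ··b··> n1
  n1 = (c.(a.0 + a.0))\{c} | c.(0\{a,c} + a.0) | ··c··> n2
  n2 = (c.(a.0 + a.0))\{c} | (0\{a,c} + a.0) | ··a··> n3
  n3 = (c.(a.0 + a.0))\{c} | 0 | deadlocked
Trace ⟨bb⟩ through P, begin at {m0}:
  step 1 (b): {m1}
  step 2 (b): {m2}
  ✓ P
Trace ⟨bb⟩ through Q, begin at {n0}:
  step 1 (b): {n1}
  step 2 (b): ∅  — Q cannot continue

bb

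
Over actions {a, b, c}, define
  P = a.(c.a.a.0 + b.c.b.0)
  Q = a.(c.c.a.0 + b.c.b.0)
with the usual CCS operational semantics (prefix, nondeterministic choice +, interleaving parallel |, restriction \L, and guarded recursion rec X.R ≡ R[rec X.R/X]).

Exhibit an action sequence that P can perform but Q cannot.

LTS(P): 7 reachable states
  u0 = a.(c.a.a.0 + b.c.b.0) | --a--▸ u1
  u1 = c.a.a.0 + b.c.b.0 | --b--▸ u2, --c--▸ u3
  u2 = c.b.0 | --c--▸ u4
  u3 = a.a.0 | --a--▸ u5
  u4 = b.0 | --b--▸ u6
  u5 = a.0 | --a--▸ u6
  u6 = 0 | ∅
LTS(Q): 7 reachable states
  v0 = a.(c.c.a.0 + b.c.b.0) | --a--▸ v1
  v1 = c.c.a.0 + b.c.b.0 | --b--▸ v2, --c--▸ v3
  v2 = c.b.0 | --c--▸ v4
  v3 = c.a.0 | --c--▸ v5
  v4 = b.0 | --b--▸ v6
  v5 = a.0 | --a--▸ v6
  v6 = 0 | ∅
Trace ⟨aca⟩ through P, begin at {u0}:
  [1] a ⇒ {u1}
  [2] c ⇒ {u3}
  [3] a ⇒ {u5}
  P completes σ.
Trace ⟨aca⟩ through Q, begin at {v0}:
  [1] a ⇒ {v1}
  [2] c ⇒ {v3}
  [3] a ⇒ ∅  — Q cannot continue

aca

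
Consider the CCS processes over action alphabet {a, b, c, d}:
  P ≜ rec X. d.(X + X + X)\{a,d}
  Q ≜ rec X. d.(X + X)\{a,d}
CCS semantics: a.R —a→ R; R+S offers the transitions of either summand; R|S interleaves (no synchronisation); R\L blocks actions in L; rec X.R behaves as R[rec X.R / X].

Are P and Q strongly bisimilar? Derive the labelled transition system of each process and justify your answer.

bisimilar

P's transition system — 2 states:
  u0 = rec X. d.(X + X + X)\{a,d} → —d→ u1
  u1 = ((rec X. d.(X + X + X)\{a,d}) + (rec X. d.(X + X + X)\{a,d}) + (rec X. d.(X + X + X)\{a,d}))\{a,d} → ∅
Q's transition system — 2 states:
  v0 = rec X. d.(X + X)\{a,d} → —d→ v1
  v1 = ((rec X. d.(X + X)\{a,d}) + (rec X. d.(X + X)\{a,d}))\{a,d} → ∅
Coarsest stable partition (strong bisimilarity classes):
  B0 = {u0, v0}
  B1 = {u1, v1}
u0 ∈ B0, v0 ∈ B0 → same block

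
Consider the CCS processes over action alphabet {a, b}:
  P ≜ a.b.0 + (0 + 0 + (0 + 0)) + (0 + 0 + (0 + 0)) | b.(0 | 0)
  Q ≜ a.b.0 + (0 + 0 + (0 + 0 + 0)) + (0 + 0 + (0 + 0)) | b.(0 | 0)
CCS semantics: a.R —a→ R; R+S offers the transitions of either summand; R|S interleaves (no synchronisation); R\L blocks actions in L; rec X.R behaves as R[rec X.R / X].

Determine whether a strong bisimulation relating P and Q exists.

bisimilar

P's transition system — 4 states:
  m0 = a.b.0 + (0 + 0 + (0 + 0)) + (0 + 0 + (0 + 0)) | b.(0 | 0) :: ··a··> m1, ··b··> m2
  m1 = b.0 :: ··b··> m3
  m2 = (0 + 0 + (0 + 0)) | (0 | 0) :: deadlocked
  m3 = 0 :: deadlocked
Q's transition system — 4 states:
  n0 = a.b.0 + (0 + 0 + (0 + 0 + 0)) + (0 + 0 + (0 + 0)) | b.(0 | 0) :: ··a··> n1, ··b··> n2
  n1 = b.0 :: ··b··> n3
  n2 = (0 + 0 + (0 + 0)) | (0 | 0) :: deadlocked
  n3 = 0 :: deadlocked
Partition-refinement fixed point:
  B0 = {m0, n0}
  B1 = {m1, n1}
  B2 = {m2, m3, n2, n3}
m0 ∈ B0, n0 ∈ B0 → same block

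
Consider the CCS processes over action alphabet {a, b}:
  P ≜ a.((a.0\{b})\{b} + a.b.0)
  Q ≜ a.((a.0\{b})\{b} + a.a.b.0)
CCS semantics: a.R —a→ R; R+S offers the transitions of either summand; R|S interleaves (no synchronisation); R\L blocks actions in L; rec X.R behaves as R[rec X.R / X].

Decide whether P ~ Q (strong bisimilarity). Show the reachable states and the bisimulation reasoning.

NO

Reachable graph of P (5 states):
  u0 = a.((a.0\{b})\{b} + a.b.0) has moves -a-> u1
  u1 = (a.0\{b})\{b} + a.b.0 has moves -a-> u2, -a-> u3
  u2 = 0\{b}\{b} has moves stopped
  u3 = b.0 has moves -b-> u4
  u4 = 0 has moves stopped
Reachable graph of Q (6 states):
  v0 = a.((a.0\{b})\{b} + a.a.b.0) has moves -a-> v1
  v1 = (a.0\{b})\{b} + a.a.b.0 has moves -a-> v2, -a-> v3
  v2 = 0\{b}\{b} has moves stopped
  v3 = a.b.0 has moves -a-> v4
  v4 = b.0 has moves -b-> v5
  v5 = 0 has moves stopped
Partition-refinement fixed point:
  B0 = {u0}
  B1 = {u1}
  B2 = {u3, v4}
  B3 = {u2, u4, v2, v5}
  B4 = {v0}
  B5 = {v1}
  B6 = {v3}
u0 ∈ B0, v0 ∈ B4 → different blocks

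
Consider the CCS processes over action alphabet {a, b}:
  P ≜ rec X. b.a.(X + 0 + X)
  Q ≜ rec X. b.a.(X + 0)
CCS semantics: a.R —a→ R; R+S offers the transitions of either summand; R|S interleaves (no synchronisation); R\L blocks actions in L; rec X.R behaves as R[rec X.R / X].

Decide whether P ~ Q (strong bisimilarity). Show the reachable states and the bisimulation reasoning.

Reachable graph of P (3 states):
  m0 = rec X. b.a.(X + 0 + X) has moves —b→ m1
  m1 = a.((rec X. b.a.(X + 0 + X)) + 0 + (rec X. b.a.(X + 0 + X))) has moves —a→ m2
  m2 = (rec X. b.a.(X + 0 + X)) + 0 + (rec X. b.a.(X + 0 + X)) has moves —b→ m1
Reachable graph of Q (3 states):
  n0 = rec X. b.a.(X + 0) has moves —b→ n1
  n1 = a.((rec X. b.a.(X + 0)) + 0) has moves —a→ n2
  n2 = (rec X. b.a.(X + 0)) + 0 has moves —b→ n1
Bisimilarity quotient blocks:
  B0 = {m0, m2, n0, n2}
  B1 = {m1, n1}
m0 ∈ B0, n0 ∈ B0 → same block

YES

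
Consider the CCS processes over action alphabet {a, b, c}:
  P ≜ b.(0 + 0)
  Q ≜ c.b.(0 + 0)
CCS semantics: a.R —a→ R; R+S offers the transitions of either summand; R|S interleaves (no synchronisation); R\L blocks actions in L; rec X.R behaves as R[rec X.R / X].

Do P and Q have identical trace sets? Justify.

trace-distinct — witness ⟨b⟩

LTS(P): 2 reachable states
  u0 = b.(0 + 0) | --b--▸ u1
  u1 = 0 + 0 | ·
LTS(Q): 3 reachable states
  v0 = c.b.(0 + 0) | --c--▸ v1
  v1 = b.(0 + 0) | --b--▸ v2
  v2 = 0 + 0 | ·
Run σ = ⟨b⟩ on P: start {u0}
  step 1 (b): {u1}
  P completes σ.
Run σ = ⟨b⟩ on Q: start {v0}
  step 1 (b): ∅ (Q stuck)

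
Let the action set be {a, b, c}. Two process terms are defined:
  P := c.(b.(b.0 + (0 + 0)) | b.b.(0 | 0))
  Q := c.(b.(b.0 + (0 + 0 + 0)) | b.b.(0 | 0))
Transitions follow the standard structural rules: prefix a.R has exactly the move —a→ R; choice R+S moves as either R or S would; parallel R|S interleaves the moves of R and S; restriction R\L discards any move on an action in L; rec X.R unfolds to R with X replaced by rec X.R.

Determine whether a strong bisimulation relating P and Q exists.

P's transition system — 10 states:
  u0 = c.(b.(b.0 + (0 + 0)) | b.b.(0 | 0)) → --c--▸ u1
  u1 = b.(b.0 + (0 + 0)) | b.b.(0 | 0) → --b--▸ u2, --b--▸ u3
  u2 = (b.0 + (0 + 0)) | b.b.(0 | 0) → --b--▸ u4, --b--▸ u5
  u3 = b.(b.0 + (0 + 0)) | b.(0 | 0) → --b--▸ u4, --b--▸ u6
  u4 = (b.0 + (0 + 0)) | b.(0 | 0) → --b--▸ u7, --b--▸ u8
  u5 = 0 | b.b.(0 | 0) → --b--▸ u8
  u6 = b.(b.0 + (0 + 0)) | (0 | 0) → --b--▸ u7
  u7 = (b.0 + (0 + 0)) | (0 | 0) → --b--▸ u9
  u8 = 0 | b.(0 | 0) → --b--▸ u9
  u9 = 0 | (0 | 0) → (no moves)
Q's transition system — 10 states:
  v0 = c.(b.(b.0 + (0 + 0 + 0)) | b.b.(0 | 0)) → --c--▸ v1
  v1 = b.(b.0 + (0 + 0 + 0)) | b.b.(0 | 0) → --b--▸ v2, --b--▸ v3
  v2 = (b.0 + (0 + 0 + 0)) | b.b.(0 | 0) → --b--▸ v4, --b--▸ v5
  v3 = b.(b.0 + (0 + 0 + 0)) | b.(0 | 0) → --b--▸ v4, --b--▸ v6
  v4 = (b.0 + (0 + 0 + 0)) | b.(0 | 0) → --b--▸ v7, --b--▸ v8
  v5 = 0 | b.b.(0 | 0) → --b--▸ v8
  v6 = b.(b.0 + (0 + 0 + 0)) | (0 | 0) → --b--▸ v7
  v7 = (b.0 + (0 + 0 + 0)) | (0 | 0) → --b--▸ v9
  v8 = 0 | b.(0 | 0) → --b--▸ v9
  v9 = 0 | (0 | 0) → (no moves)
Coarsest stable partition (strong bisimilarity classes):
  B0 = {u0, v0}
  B1 = {u1, v1}
  B2 = {u2, u3, v2, v3}
  B3 = {u4, u5, u6, v4, v5, v6}
  B4 = {u7, u8, v7, v8}
  B5 = {u9, v9}
u0 ∈ B0, v0 ∈ B0 → same block

YES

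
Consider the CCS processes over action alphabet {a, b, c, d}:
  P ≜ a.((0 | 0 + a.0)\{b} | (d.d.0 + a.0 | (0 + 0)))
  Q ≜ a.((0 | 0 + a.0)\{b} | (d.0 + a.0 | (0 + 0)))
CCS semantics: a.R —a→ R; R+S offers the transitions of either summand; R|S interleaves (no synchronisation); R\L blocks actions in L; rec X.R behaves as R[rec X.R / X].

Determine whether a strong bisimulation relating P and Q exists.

not bisimilar

LTS(P): 9 reachable states
  s0 = a.((0 | 0 + a.0)\{b} | (d.d.0 + a.0 | (0 + 0))) has moves —a→ s1
  s1 = (0 | 0 + a.0)\{b} | (d.d.0 + a.0 | (0 + 0)) has moves —a→ s2, —a→ s3, —d→ s4
  s2 = (0 | 0 + a.0)\{b} | (0 | (0 + 0)) has moves —a→ s5
  s3 = 0\{b} | (d.d.0 + a.0 | (0 + 0)) has moves —a→ s5, —d→ s6
  s4 = (0 | 0 + a.0)\{b} | d.0 has moves —a→ s6, —d→ s7
  s5 = 0\{b} | (0 | (0 + 0)) has moves deadlocked
  s6 = 0\{b} | d.0 has moves —d→ s8
  s7 = (0 | 0 + a.0)\{b} | 0 has moves —a→ s8
  s8 = 0\{b} | 0 has moves deadlocked
LTS(Q): 7 reachable states
  t0 = a.((0 | 0 + a.0)\{b} | (d.0 + a.0 | (0 + 0))) has moves —a→ t1
  t1 = (0 | 0 + a.0)\{b} | (d.0 + a.0 | (0 + 0)) has moves —a→ t2, —a→ t3, —d→ t4
  t2 = (0 | 0 + a.0)\{b} | (0 | (0 + 0)) has moves —a→ t5
  t3 = 0\{b} | (d.0 + a.0 | (0 + 0)) has moves —a→ t5, —d→ t6
  t4 = (0 | 0 + a.0)\{b} | 0 has moves —a→ t6
  t5 = 0\{b} | (0 | (0 + 0)) has moves deadlocked
  t6 = 0\{b} | 0 has moves deadlocked
Partition-refinement fixed point:
  B0 = {s0}
  B1 = {s1}
  B2 = {s3}
  B3 = {s5, s8, t5, t6}
  B4 = {s6}
  B5 = {s4}
  B6 = {s2, s7, t2, t4}
  B7 = {t0}
  B8 = {t1}
  B9 = {t3}
s0 ∈ B0, t0 ∈ B7 → different blocks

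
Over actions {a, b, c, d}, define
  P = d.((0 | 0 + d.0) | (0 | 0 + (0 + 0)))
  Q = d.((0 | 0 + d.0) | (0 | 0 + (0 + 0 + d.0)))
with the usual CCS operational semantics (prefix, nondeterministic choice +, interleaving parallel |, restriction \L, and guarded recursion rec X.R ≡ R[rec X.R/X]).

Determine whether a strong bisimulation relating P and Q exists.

P's transition system — 3 states:
  s0 = d.((0 | 0 + d.0) | (0 | 0 + (0 + 0))) | ··d··> s1
  s1 = (0 | 0 + d.0) | (0 | 0 + (0 + 0)) | ··d··> s2
  s2 = 0 | (0 | 0 + (0 + 0)) | ·
Q's transition system — 5 states:
  t0 = d.((0 | 0 + d.0) | (0 | 0 + (0 + 0 + d.0))) | ··d··> t1
  t1 = (0 | 0 + d.0) | (0 | 0 + (0 + 0 + d.0)) | ··d··> t2, ··d··> t3
  t2 = (0 | 0 + d.0) | 0 | ··d··> t4
  t3 = 0 | (0 | 0 + (0 + 0 + d.0)) | ··d··> t4
  t4 = 0 | 0 | ·
Coarsest stable partition (strong bisimilarity classes):
  B0 = {s0, t1}
  B1 = {s1, t2, t3}
  B2 = {s2, t4}
  B3 = {t0}
s0 ∈ B0, t0 ∈ B3 → different blocks

NO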